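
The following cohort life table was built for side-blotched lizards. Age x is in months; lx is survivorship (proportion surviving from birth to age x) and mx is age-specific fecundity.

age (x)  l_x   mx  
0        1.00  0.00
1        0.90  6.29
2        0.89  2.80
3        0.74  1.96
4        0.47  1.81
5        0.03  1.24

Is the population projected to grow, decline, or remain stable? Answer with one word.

growing

R0 = Σ lx·mx = 0 + 5.661 + 2.492 + 1.4504 + 0.8507 + 0.0372 = 10.4913
R0 > 1, so the population is growing.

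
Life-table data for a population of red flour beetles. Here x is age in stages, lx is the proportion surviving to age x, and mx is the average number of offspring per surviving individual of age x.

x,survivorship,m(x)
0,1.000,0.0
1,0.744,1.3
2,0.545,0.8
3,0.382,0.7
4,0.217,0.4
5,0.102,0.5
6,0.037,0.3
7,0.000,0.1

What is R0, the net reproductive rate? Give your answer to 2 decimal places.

1.82

lx·mx by age: 0, 0.9672, 0.436, 0.2674, 0.0868, 0.051, 0.0111, 0
R0 = Σ lx·mx = 1.8195 → 1.82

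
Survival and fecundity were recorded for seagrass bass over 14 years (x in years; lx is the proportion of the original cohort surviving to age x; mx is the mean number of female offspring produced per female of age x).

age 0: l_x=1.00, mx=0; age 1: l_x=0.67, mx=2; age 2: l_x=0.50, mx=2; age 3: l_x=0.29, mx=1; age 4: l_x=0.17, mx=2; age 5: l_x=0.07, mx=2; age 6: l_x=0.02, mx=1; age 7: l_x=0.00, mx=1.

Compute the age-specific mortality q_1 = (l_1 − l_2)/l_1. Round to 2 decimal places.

0.25

q_1 = (l_1 − l_2) / l_1 = (0.67 − 0.5) / 0.67
     = 0.17 / 0.67 = 0.253731… → 0.25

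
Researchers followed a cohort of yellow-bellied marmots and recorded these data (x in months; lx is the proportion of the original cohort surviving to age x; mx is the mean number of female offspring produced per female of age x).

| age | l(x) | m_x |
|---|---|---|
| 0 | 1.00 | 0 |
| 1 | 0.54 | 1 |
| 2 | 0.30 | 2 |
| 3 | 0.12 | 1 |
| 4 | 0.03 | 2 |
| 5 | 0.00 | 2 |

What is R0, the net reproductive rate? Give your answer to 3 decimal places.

1.320

lx·mx by age: 0, 0.54, 0.6, 0.12, 0.06, 0
R0 = Σ lx·mx = 1.32 → 1.320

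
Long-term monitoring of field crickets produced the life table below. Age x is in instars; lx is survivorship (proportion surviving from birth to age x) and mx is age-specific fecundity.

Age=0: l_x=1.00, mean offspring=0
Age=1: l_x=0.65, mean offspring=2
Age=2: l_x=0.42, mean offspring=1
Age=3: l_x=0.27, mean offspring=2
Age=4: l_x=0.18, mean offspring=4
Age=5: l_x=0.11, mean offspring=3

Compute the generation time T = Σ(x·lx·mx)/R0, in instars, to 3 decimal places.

2.505

lx·mx: 0, 1.3, 0.42, 0.54, 0.72, 0.33 → R0 = 3.31
x·lx·mx: 0, 1.3, 0.84, 1.62, 2.88, 1.65 → Σ = 8.29
T = 8.29 / 3.31 = 2.504532… → 2.505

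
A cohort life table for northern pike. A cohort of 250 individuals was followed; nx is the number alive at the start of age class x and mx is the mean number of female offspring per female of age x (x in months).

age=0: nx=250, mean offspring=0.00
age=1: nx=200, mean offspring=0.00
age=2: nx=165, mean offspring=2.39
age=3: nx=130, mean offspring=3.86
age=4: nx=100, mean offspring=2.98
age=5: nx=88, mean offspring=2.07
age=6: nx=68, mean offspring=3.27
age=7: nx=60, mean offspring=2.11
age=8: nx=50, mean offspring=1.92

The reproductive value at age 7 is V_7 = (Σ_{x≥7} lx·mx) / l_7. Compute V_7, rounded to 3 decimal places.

3.710

lx = nx/n0 = nx/250: 1, 0.8, 0.66, 0.52, 0.4, 0.352, 0.272, 0.24, 0.2
lx·mx for x ≥ 7: 0.5064, 0.384 → sum = 0.8904
V_7 = 0.8904 / l_7 = 0.8904 / 0.24 = 3.71 → 3.710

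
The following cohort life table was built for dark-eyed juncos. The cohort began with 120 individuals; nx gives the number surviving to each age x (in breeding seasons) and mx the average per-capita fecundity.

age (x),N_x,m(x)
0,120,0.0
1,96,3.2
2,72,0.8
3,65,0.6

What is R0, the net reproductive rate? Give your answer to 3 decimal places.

3.365

lx = nx/n0 = nx/120: 1, 0.8, 0.6, 0.54167…
lx·mx by age: 0, 2.56, 0.48, 0.325…
R0 = Σ lx·mx = 3.365… → 3.365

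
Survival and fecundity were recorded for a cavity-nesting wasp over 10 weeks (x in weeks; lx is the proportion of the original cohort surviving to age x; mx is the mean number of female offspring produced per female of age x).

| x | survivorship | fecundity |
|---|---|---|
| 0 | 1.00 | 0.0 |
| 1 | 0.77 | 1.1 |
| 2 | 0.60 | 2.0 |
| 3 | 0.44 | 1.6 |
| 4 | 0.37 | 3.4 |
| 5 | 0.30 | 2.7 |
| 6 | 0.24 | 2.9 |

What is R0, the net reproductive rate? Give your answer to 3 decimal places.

5.515

lx·mx by age: 0, 0.847, 1.2, 0.704, 1.258, 0.81, 0.696
R0 = Σ lx·mx = 5.515 → 5.515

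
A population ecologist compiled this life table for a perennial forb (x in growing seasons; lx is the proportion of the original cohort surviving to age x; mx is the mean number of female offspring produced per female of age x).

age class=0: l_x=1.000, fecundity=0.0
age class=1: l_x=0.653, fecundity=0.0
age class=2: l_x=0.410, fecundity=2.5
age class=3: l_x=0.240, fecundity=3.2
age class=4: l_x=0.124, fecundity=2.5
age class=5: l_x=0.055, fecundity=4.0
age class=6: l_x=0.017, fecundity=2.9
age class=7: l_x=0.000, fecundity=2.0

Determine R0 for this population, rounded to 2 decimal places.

2.37

lx·mx by age: 0, 0, 1.025, 0.768, 0.31, 0.22, 0.0493, 0
R0 = Σ lx·mx = 2.3723 → 2.37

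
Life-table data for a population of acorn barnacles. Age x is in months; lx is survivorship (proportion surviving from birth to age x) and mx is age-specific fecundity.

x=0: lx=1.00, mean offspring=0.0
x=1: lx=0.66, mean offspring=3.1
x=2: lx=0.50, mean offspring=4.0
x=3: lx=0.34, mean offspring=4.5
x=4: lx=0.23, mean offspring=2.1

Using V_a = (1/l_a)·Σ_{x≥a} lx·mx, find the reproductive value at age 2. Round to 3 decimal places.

8.026

lx·mx for x ≥ 2: 2, 1.53, 0.483 → sum = 4.013
V_2 = 4.013 / l_2 = 4.013 / 0.5 = 8.026 → 8.026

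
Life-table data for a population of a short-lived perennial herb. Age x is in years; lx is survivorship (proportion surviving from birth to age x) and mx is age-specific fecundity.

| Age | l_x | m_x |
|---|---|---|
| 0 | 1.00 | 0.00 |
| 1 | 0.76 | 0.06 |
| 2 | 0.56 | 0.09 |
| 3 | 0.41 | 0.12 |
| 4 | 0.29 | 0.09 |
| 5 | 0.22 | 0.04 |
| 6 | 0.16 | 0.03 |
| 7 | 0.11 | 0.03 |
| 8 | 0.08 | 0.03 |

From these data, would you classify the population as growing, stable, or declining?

R0 = Σ lx·mx = 0 + 0.0456 + 0.0504 + 0.0492 + 0.0261 + 0.0088 + 0.0048 + 0.0033 + 0.0024 = 0.1906
R0 < 1, so the population is declining.

declining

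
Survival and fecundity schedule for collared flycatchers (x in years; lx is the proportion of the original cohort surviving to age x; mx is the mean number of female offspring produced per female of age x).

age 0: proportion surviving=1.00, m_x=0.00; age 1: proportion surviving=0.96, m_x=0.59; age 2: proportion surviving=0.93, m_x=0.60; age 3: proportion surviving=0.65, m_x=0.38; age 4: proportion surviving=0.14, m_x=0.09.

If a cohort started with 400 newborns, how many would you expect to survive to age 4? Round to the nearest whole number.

Expected survivors = N0 · l_4 = 400 × 0.14 = 56 → 56

56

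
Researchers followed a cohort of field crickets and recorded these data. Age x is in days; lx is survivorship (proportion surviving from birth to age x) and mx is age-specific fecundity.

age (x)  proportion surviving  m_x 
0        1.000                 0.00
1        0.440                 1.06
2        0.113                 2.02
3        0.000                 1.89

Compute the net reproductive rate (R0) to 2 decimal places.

lx·mx by age: 0, 0.4664, 0.22826, 0
R0 = Σ lx·mx = 0.69466 → 0.69

0.69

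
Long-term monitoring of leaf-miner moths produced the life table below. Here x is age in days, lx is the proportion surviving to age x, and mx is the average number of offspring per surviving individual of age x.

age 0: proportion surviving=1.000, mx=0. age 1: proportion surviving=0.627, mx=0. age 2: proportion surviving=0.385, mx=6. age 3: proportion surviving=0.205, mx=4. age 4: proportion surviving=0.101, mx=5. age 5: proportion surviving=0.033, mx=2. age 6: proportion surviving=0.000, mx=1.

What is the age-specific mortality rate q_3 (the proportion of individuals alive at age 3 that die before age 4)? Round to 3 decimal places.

q_3 = (l_3 − l_4) / l_3 = (0.205 − 0.101) / 0.205
     = 0.104 / 0.205 = 0.507317… → 0.507

0.507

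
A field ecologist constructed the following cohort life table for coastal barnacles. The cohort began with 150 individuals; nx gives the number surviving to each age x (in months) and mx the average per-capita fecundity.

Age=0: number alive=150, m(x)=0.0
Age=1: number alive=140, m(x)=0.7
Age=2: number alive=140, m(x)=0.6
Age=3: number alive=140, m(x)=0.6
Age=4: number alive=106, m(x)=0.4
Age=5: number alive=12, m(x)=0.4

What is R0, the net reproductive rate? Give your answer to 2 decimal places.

lx = nx/n0 = nx/150: 1, 0.93333…, 0.93333…, 0.93333…, 0.70667…, 0.08
lx·mx by age: 0, 0.653333…, 0.56…, 0.56…, 0.282667…, 0.032
R0 = Σ lx·mx = 2.088… → 2.09

2.09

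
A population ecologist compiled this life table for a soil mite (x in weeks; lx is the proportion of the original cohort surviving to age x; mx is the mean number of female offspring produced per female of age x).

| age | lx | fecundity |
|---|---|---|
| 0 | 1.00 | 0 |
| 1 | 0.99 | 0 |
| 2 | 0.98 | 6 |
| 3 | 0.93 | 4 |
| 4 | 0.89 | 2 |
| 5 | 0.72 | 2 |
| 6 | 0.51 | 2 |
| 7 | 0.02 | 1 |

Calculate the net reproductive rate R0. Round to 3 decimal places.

lx·mx by age: 0, 0, 5.88, 3.72, 1.78, 1.44, 1.02, 0.02
R0 = Σ lx·mx = 13.86 → 13.860

13.860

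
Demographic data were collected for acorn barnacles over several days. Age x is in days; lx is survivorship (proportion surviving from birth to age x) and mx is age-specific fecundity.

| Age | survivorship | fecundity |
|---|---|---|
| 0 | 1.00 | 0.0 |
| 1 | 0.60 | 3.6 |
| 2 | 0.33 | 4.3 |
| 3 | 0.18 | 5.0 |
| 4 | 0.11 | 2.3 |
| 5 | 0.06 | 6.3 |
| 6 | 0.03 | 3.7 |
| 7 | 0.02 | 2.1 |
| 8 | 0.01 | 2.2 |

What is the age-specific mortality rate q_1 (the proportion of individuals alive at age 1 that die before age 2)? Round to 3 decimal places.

0.450

q_1 = (l_1 − l_2) / l_1 = (0.6 − 0.33) / 0.6
     = 0.27 / 0.6 = 0.45 → 0.450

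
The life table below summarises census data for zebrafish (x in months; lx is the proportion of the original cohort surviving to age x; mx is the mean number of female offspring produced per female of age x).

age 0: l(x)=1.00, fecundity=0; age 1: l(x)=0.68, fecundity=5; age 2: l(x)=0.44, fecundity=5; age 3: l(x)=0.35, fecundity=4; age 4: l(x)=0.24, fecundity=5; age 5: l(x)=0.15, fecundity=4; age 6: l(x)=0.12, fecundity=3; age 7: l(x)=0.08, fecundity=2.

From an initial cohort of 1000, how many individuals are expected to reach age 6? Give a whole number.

120

Expected survivors = N0 · l_6 = 1000 × 0.12 = 120 → 120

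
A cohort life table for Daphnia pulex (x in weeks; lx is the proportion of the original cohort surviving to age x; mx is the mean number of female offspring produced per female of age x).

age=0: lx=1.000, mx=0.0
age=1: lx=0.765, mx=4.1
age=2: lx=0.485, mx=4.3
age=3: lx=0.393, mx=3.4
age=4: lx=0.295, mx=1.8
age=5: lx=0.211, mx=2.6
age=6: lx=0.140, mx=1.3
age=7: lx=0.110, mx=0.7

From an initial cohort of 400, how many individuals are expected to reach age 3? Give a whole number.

Expected survivors = N0 · l_3 = 400 × 0.393 = 157.2 → 157

157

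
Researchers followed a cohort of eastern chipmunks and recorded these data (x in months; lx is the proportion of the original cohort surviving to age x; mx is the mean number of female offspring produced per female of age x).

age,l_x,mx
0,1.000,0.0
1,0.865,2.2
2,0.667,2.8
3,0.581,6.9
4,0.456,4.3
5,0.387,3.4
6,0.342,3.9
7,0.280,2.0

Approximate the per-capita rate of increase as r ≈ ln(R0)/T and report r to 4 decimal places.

R0 = Σ lx·mx = 0 + 1.903 + 1.8676 + 4.0089 + 1.9608 + 1.3158 + 1.3338 + 0.56 = 12.9499
Σ x·lx·mx = 44.0099; T = 44.0099/12.9499 = 3.39847…
r ≈ ln(R0)/T = ln(12.9499)/3.39847… = 0.753599… → 0.7536

0.7536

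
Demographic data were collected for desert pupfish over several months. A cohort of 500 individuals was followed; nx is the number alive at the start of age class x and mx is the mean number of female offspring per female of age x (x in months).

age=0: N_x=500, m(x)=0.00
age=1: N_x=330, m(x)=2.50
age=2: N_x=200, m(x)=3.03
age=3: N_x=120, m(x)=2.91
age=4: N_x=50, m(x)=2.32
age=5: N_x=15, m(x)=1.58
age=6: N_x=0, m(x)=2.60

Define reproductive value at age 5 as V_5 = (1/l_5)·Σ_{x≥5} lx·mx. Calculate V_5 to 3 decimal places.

1.580

lx = nx/n0 = nx/500: 1, 0.66, 0.4, 0.24, 0.1, 0.03, 0
lx·mx for x ≥ 5: 0.0474, 0 → sum = 0.0474
V_5 = 0.0474 / l_5 = 0.0474 / 0.03 = 1.58 → 1.580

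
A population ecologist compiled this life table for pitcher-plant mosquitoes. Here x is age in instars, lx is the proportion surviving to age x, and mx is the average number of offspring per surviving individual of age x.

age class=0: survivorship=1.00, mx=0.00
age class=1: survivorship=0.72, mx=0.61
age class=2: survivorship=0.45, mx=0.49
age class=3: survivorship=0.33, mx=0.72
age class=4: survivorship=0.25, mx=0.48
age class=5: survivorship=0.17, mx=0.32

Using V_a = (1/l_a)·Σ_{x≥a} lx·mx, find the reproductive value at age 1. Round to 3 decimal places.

1.488

lx·mx for x ≥ 1: 0.4392, 0.2205, 0.2376, 0.12, 0.0544 → sum = 1.0717
V_1 = 1.0717 / l_1 = 1.0717 / 0.72 = 1.488472… → 1.488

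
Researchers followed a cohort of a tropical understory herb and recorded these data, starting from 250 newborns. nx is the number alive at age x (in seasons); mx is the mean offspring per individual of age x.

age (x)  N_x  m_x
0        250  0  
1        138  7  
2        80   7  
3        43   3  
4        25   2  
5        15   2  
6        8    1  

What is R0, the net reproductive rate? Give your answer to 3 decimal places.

lx = nx/n0 = nx/250: 1, 0.552, 0.32, 0.172, 0.1, 0.06, 0.032
lx·mx by age: 0, 3.864, 2.24, 0.516, 0.2, 0.12, 0.032
R0 = Σ lx·mx = 6.972 → 6.972

6.972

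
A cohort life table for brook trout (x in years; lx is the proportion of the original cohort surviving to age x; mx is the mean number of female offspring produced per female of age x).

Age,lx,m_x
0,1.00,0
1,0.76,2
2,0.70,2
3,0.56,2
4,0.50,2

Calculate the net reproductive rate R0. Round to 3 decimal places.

lx·mx by age: 0, 1.52, 1.4, 1.12, 1
R0 = Σ lx·mx = 5.04 → 5.040

5.040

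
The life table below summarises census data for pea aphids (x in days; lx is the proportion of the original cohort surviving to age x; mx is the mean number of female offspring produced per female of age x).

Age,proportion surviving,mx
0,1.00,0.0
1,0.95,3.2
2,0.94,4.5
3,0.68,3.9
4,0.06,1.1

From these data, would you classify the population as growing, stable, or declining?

R0 = Σ lx·mx = 0 + 3.04 + 4.23 + 2.652 + 0.066 = 9.988
R0 > 1, so the population is growing.

growing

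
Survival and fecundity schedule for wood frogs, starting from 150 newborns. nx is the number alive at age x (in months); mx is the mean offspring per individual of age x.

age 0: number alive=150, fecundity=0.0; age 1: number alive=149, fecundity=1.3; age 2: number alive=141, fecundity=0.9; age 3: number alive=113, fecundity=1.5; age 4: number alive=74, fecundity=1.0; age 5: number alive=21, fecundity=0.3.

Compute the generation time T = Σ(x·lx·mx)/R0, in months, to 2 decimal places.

lx = nx/n0 = nx/150: 1, 0.99333…, 0.94, 0.75333…, 0.49333…, 0.14
lx·mx: 0, 1.291333…, 0.846, 1.13…, 0.493333…, 0.042 → R0 = 3.802667…
x·lx·mx: 0, 1.291333…, 1.692, 3.39…, 1.973333…, 0.21 → Σ = 8.556667…
T = 8.556667… / 3.802667… = 2.250175… → 2.25

2.25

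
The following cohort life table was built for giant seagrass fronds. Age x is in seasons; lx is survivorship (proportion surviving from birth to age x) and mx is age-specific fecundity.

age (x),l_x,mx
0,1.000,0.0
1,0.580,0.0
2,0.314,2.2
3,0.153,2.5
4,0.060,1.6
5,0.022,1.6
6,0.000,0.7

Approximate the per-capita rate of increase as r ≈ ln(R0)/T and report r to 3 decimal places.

R0 = Σ lx·mx = 0 + 0 + 0.6908 + 0.3825 + 0.096 + 0.0352 + 0 = 1.2045
Σ x·lx·mx = 3.0891; T = 3.0891/1.2045 = 2.56463…
r ≈ ln(R0)/T = ln(1.2045)/2.56463… = 0.07255… → 0.073

0.073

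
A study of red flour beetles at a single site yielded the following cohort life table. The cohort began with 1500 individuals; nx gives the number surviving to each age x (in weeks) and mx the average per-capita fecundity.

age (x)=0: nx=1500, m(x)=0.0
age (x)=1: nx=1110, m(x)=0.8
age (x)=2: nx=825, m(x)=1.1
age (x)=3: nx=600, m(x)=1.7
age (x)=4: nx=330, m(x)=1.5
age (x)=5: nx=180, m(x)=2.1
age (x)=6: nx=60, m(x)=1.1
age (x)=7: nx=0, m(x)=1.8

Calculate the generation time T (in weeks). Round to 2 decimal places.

2.67

lx = nx/n0 = nx/1500: 1, 0.74, 0.55, 0.4, 0.22, 0.12, 0.04, 0
lx·mx: 0, 0.592, 0.605, 0.68, 0.33, 0.252, 0.044, 0 → R0 = 2.503
x·lx·mx: 0, 0.592, 1.21, 2.04, 1.32, 1.26, 0.264, 0 → Σ = 6.686
T = 6.686 / 2.503 = 2.671195… → 2.67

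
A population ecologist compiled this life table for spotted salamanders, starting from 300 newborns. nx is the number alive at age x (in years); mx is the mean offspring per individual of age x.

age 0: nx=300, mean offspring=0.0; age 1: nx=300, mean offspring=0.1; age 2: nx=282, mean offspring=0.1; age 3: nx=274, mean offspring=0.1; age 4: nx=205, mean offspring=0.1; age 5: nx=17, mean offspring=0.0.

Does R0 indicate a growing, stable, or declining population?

lx = nx/n0 = nx/300: 1, 1, 0.94, 0.91333…, 0.68333…, 0.05667…
R0 = Σ lx·mx = 0 + 0.1 + 0.094 + 0.091333… + 0.068333… + 0 = 0.353667…
R0 < 1, so the population is declining.

declining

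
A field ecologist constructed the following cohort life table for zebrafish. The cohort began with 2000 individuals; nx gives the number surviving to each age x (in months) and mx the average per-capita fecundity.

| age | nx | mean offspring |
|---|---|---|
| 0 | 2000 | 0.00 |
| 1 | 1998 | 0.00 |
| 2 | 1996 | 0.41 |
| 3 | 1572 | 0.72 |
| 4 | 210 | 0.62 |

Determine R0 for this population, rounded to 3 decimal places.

1.040

lx = nx/n0 = nx/2000: 1, 0.999, 0.998, 0.786, 0.105
lx·mx by age: 0, 0, 0.40918, 0.56592, 0.0651
R0 = Σ lx·mx = 1.0402 → 1.040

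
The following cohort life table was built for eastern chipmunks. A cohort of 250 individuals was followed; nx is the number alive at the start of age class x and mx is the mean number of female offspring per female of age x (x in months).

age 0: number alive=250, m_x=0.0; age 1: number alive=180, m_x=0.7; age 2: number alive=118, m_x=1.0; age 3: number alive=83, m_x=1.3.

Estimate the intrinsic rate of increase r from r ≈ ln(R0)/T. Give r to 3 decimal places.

0.175

lx = nx/n0 = nx/250: 1, 0.72, 0.472, 0.332
R0 = Σ lx·mx = 0 + 0.504 + 0.472 + 0.4316 = 1.4076
Σ x·lx·mx = 2.7428; T = 2.7428/1.4076 = 1.94856…
r ≈ ln(R0)/T = ln(1.4076)/1.94856… = 0.17546… → 0.175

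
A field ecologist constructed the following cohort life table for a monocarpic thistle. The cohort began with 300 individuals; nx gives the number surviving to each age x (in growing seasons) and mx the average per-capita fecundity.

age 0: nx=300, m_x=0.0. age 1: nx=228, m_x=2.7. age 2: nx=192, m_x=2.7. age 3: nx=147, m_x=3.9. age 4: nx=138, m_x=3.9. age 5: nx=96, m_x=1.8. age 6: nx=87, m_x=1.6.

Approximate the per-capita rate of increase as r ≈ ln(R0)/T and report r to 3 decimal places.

0.759

lx = nx/n0 = nx/300: 1, 0.76, 0.64, 0.49, 0.46, 0.32, 0.29
R0 = Σ lx·mx = 0 + 2.052 + 1.728 + 1.911 + 1.794 + 0.576 + 0.464 = 8.525
Σ x·lx·mx = 24.081; T = 24.081/8.525 = 2.82475…
r ≈ ln(R0)/T = ln(8.525)/2.82475… = 0.75865… → 0.759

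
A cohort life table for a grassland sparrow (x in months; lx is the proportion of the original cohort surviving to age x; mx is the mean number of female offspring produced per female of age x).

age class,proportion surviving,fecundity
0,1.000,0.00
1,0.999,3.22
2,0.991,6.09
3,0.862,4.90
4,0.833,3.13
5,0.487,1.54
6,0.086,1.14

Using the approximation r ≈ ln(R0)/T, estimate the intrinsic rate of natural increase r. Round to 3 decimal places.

1.121

R0 = Σ lx·mx = 0 + 3.21678 + 6.03519 + 4.2238 + 2.60729 + 0.74998 + 0.09804 = 16.93108
Σ x·lx·mx = 42.72586; T = 42.72586/16.93108 = 2.52352…
r ≈ ln(R0)/T = ln(16.93108)/2.52352… = 1.12111… → 1.121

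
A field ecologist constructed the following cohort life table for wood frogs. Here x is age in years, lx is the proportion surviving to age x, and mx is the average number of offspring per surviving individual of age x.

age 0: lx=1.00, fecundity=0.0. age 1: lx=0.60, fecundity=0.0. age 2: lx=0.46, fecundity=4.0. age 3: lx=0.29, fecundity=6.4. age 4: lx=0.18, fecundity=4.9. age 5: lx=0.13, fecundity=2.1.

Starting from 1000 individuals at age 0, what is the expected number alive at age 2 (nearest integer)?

Expected survivors = N0 · l_2 = 1000 × 0.46 = 460 → 460

460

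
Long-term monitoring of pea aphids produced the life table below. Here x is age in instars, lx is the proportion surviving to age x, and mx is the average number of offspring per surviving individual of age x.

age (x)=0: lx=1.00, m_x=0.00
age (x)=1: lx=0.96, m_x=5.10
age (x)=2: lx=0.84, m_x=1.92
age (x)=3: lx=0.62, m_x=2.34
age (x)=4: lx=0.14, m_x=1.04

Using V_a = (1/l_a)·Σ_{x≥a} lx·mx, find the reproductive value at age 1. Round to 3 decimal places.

8.443

lx·mx for x ≥ 1: 4.896, 1.6128, 1.4508, 0.1456 → sum = 8.1052
V_1 = 8.1052 / l_1 = 8.1052 / 0.96 = 8.442917… → 8.443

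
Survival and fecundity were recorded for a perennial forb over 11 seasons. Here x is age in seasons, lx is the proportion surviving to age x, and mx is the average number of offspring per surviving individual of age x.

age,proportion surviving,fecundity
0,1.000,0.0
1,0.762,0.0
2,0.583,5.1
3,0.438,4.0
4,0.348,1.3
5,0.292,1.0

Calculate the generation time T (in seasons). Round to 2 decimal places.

lx·mx: 0, 0, 2.9733, 1.752, 0.4524, 0.292 → R0 = 5.4697
x·lx·mx: 0, 0, 5.9466, 5.256, 1.8096, 1.46 → Σ = 14.4722
T = 14.4722 / 5.4697 = 2.645886… → 2.65

2.65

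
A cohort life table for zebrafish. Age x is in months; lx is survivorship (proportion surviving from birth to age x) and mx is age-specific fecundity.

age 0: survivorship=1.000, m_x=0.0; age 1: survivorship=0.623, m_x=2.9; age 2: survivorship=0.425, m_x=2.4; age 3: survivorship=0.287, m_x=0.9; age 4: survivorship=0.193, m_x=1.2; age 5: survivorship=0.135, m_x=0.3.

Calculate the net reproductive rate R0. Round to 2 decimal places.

lx·mx by age: 0, 1.8067, 1.02, 0.2583, 0.2316, 0.0405
R0 = Σ lx·mx = 3.3571 → 3.36

3.36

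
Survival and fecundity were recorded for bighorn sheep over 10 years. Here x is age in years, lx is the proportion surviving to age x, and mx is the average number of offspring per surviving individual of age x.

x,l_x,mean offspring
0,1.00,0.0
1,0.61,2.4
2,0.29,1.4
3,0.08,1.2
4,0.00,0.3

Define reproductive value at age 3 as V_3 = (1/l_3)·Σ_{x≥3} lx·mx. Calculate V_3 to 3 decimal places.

lx·mx for x ≥ 3: 0.096, 0 → sum = 0.096
V_3 = 0.096 / l_3 = 0.096 / 0.08 = 1.2 → 1.200

1.200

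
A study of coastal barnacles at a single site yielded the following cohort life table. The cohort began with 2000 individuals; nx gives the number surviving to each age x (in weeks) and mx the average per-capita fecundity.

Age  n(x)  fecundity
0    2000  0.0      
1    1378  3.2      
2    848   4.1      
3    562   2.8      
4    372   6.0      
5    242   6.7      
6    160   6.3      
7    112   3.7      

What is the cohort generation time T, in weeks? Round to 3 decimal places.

2.855

lx = nx/n0 = nx/2000: 1, 0.689, 0.424, 0.281, 0.186, 0.121, 0.08, 0.056
lx·mx: 0, 2.2048, 1.7384, 0.7868, 1.116, 0.8107, 0.504, 0.2072 → R0 = 7.3679
x·lx·mx: 0, 2.2048, 3.4768, 2.3604, 4.464, 4.0535, 3.024, 1.4504 → Σ = 21.0339
T = 21.0339 / 7.3679 = 2.854803… → 2.855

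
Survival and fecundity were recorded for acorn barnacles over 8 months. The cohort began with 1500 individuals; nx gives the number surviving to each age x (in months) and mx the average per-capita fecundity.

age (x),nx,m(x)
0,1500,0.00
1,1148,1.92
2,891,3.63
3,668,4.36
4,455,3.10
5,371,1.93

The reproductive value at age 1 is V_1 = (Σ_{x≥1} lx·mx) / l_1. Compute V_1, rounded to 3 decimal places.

lx = nx/n0 = nx/1500: 1, 0.76533…, 0.594, 0.44533…, 0.30333…, 0.24733…
lx·mx for x ≥ 1: 1.46944…, 2.15622, 1.941653…, 0.940333…, 0.477353… → sum = 6.985…
V_1 = 6.985… / l_1 = 6.985… / 0.765333… = 9.126742… → 9.127

9.127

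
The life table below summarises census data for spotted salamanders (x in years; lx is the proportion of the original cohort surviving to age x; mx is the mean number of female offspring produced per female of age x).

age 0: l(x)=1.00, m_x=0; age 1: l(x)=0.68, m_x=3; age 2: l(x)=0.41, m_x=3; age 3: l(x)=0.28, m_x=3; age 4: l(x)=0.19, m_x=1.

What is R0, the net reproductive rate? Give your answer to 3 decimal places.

4.300

lx·mx by age: 0, 2.04, 1.23, 0.84, 0.19
R0 = Σ lx·mx = 4.3 → 4.300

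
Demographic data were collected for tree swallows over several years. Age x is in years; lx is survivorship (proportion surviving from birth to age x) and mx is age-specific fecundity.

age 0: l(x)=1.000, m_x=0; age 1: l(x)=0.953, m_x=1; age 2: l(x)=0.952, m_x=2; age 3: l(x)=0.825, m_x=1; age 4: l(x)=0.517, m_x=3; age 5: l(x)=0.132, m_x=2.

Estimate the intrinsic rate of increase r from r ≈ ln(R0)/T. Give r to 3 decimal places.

0.635

R0 = Σ lx·mx = 0 + 0.953 + 1.904 + 0.825 + 1.551 + 0.264 = 5.497
Σ x·lx·mx = 14.76; T = 14.76/5.497 = 2.6851…
r ≈ ln(R0)/T = ln(5.497)/2.6851… = 0.63469… → 0.635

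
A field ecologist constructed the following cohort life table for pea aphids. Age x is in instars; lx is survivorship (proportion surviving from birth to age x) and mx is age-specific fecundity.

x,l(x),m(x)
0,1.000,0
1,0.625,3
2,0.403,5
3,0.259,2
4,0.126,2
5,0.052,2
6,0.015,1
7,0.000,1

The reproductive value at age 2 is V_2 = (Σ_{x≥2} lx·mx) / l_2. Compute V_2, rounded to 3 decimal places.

7.206

lx·mx for x ≥ 2: 2.015, 0.518, 0.252, 0.104, 0.015, 0 → sum = 2.904
V_2 = 2.904 / l_2 = 2.904 / 0.403 = 7.205955… → 7.206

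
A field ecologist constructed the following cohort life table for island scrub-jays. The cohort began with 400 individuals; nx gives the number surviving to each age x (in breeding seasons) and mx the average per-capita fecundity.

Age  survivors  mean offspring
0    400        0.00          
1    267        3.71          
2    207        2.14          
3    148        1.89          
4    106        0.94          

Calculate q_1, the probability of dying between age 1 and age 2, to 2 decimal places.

lx = nx/n0 = nx/400: 1, 0.6675, 0.5175, 0.37, 0.265
q_1 = (l_1 − l_2) / l_1 = (0.6675 − 0.5175) / 0.6675
     = 0.15 / 0.6675 = 0.224719… → 0.22

0.22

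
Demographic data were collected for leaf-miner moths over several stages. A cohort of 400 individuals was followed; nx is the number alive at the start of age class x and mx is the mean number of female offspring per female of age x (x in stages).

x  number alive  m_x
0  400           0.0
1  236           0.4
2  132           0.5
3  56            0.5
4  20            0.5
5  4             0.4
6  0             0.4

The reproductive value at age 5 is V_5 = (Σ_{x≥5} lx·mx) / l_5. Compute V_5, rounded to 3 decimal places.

lx = nx/n0 = nx/400: 1, 0.59, 0.33, 0.14, 0.05, 0.01, 0
lx·mx for x ≥ 5: 0.004, 0 → sum = 0.004
V_5 = 0.004 / l_5 = 0.004 / 0.01 = 0.4 → 0.400

0.400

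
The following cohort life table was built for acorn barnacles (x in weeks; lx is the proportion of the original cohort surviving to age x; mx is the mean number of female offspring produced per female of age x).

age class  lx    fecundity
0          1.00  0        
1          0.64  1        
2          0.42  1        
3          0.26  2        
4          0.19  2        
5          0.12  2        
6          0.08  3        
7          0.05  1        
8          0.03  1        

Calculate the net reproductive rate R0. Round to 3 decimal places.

lx·mx by age: 0, 0.64, 0.42, 0.52, 0.38, 0.24, 0.24, 0.05, 0.03
R0 = Σ lx·mx = 2.52 → 2.520

2.520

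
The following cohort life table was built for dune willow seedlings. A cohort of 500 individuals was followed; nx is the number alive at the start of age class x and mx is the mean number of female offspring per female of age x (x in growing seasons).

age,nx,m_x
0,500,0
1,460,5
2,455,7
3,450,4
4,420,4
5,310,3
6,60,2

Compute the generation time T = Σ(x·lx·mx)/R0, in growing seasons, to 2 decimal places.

lx = nx/n0 = nx/500: 1, 0.92, 0.91, 0.9, 0.84, 0.62, 0.12
lx·mx: 0, 4.6, 6.37, 3.6, 3.36, 1.86, 0.24 → R0 = 20.03
x·lx·mx: 0, 4.6, 12.74, 10.8, 13.44, 9.3, 1.44 → Σ = 52.32
T = 52.32 / 20.03 = 2.612082… → 2.61

2.61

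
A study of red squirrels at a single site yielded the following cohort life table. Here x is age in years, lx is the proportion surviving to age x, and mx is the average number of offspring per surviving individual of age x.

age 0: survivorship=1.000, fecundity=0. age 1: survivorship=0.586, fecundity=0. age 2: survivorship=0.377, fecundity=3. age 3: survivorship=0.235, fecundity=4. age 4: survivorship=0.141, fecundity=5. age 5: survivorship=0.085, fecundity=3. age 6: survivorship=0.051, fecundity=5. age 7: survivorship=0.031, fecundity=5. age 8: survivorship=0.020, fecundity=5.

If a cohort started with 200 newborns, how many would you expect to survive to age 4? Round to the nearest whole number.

Expected survivors = N0 · l_4 = 200 × 0.141 = 28.2 → 28

28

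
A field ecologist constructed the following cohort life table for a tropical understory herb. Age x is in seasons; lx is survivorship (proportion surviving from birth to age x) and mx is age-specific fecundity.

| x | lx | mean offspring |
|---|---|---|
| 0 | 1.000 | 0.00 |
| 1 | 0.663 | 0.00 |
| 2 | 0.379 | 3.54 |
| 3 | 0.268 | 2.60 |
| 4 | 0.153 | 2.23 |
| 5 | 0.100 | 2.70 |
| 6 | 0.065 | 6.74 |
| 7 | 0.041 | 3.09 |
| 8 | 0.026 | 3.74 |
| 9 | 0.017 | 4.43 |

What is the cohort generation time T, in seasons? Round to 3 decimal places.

3.679

lx·mx: 0, 0, 1.34166, 0.6968, 0.34119, 0.27, 0.4381, 0.12669, 0.09724, 0.07531 → R0 = 3.38699
x·lx·mx: 0, 0, 2.68332, 2.0904, 1.36476, 1.35, 2.6286, 0.88683, 0.77792, 0.67779 → Σ = 12.45962
T = 12.45962 / 3.38699 = 3.67867… → 3.679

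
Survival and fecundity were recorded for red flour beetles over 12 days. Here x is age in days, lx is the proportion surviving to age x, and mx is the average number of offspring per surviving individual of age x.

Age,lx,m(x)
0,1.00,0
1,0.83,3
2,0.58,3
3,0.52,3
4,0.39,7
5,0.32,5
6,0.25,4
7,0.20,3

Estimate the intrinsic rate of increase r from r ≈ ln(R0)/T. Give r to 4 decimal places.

R0 = Σ lx·mx = 0 + 2.49 + 1.74 + 1.56 + 2.73 + 1.6 + 1 + 0.6 = 11.72
Σ x·lx·mx = 39.77; T = 39.77/11.72 = 3.39334…
r ≈ ln(R0)/T = ln(11.72)/3.39334… = 0.725331… → 0.7253

0.7253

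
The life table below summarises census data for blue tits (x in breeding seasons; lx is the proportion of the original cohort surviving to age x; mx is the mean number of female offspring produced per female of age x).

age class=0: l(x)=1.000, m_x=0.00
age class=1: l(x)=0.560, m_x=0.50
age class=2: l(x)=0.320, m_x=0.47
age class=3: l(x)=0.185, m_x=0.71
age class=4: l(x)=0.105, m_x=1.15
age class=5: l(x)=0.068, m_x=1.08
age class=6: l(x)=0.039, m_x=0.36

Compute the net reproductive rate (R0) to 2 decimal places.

lx·mx by age: 0, 0.28, 0.1504, 0.13135, 0.12075, 0.07344, 0.01404
R0 = Σ lx·mx = 0.76998 → 0.77

0.77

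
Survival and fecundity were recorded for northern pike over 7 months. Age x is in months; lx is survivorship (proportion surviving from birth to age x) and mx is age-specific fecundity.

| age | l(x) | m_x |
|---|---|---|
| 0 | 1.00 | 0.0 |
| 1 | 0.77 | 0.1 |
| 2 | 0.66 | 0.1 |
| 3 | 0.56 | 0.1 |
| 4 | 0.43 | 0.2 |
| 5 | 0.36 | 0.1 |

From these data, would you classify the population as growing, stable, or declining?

R0 = Σ lx·mx = 0 + 0.077 + 0.066 + 0.056 + 0.086 + 0.036 = 0.321
R0 < 1, so the population is declining.

declining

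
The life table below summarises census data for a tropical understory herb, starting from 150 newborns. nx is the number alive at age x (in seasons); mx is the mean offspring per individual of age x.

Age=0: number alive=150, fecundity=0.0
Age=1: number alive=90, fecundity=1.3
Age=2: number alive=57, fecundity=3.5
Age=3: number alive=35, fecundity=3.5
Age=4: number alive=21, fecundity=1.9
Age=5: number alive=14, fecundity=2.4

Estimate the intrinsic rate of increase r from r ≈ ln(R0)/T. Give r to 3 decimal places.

0.520

lx = nx/n0 = nx/150: 1, 0.6, 0.38, 0.23333…, 0.14, 0.09333…
R0 = Σ lx·mx = 0 + 0.78 + 1.33 + 0.81667… + 0.266 + 0.224… = 3.416667…
Σ x·lx·mx = 8.074…; T = 8.074…/3.416667… = 2.36312…
r ≈ ln(R0)/T = ln(3.416667…)/2.36312… = 0.51993… → 0.520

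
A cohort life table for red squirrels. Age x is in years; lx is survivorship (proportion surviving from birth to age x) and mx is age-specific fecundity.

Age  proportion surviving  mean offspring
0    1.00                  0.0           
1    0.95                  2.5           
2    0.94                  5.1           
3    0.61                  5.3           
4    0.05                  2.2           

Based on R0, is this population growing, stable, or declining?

R0 = Σ lx·mx = 0 + 2.375 + 4.794 + 3.233 + 0.11 = 10.512
R0 > 1, so the population is growing.

growing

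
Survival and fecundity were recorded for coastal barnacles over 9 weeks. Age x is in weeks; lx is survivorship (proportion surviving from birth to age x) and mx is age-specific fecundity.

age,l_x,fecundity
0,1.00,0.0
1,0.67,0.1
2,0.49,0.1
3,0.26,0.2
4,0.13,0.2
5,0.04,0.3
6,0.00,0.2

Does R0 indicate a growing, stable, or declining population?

R0 = Σ lx·mx = 0 + 0.067 + 0.049 + 0.052 + 0.026 + 0.012 + 0 = 0.206
R0 < 1, so the population is declining.

declining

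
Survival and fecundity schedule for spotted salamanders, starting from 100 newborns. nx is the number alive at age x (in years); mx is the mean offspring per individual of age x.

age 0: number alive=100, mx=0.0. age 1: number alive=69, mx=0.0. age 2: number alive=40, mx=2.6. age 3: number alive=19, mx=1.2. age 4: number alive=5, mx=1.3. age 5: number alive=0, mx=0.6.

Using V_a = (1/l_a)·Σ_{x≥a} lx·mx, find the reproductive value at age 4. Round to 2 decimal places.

1.30

lx = nx/n0 = nx/100: 1, 0.69, 0.4, 0.19, 0.05, 0
lx·mx for x ≥ 4: 0.065, 0 → sum = 0.065
V_4 = 0.065 / l_4 = 0.065 / 0.05 = 1.3 → 1.30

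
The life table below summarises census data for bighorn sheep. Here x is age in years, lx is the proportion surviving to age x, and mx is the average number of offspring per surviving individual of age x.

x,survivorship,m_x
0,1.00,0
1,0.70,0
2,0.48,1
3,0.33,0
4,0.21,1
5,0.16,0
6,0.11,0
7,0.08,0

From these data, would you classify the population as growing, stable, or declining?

R0 = Σ lx·mx = 0 + 0 + 0.48 + 0 + 0.21 + 0 + 0 + 0 = 0.69
R0 < 1, so the population is declining.

declining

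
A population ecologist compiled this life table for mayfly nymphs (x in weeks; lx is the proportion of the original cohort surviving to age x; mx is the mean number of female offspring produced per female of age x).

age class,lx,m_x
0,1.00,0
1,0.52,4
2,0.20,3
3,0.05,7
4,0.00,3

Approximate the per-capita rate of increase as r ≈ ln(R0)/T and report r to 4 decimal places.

R0 = Σ lx·mx = 0 + 2.08 + 0.6 + 0.35 + 0 = 3.03
Σ x·lx·mx = 4.33; T = 4.33/3.03 = 1.42904…
r ≈ ln(R0)/T = ln(3.03)/1.42904… = 0.775738… → 0.7757

0.7757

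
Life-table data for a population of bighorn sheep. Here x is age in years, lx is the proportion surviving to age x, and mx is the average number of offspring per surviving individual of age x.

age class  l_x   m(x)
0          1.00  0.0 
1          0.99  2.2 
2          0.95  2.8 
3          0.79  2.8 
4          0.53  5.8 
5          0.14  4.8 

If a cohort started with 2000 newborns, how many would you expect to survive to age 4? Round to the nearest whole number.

Expected survivors = N0 · l_4 = 2000 × 0.53 = 1060 → 1060

1060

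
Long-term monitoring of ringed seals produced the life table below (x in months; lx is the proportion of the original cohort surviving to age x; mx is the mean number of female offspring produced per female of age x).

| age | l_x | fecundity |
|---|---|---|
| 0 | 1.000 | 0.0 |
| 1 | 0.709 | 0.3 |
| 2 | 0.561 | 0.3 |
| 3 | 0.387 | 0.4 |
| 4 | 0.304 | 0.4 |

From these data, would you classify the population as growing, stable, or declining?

R0 = Σ lx·mx = 0 + 0.2127 + 0.1683 + 0.1548 + 0.1216 = 0.6574
R0 < 1, so the population is declining.

declining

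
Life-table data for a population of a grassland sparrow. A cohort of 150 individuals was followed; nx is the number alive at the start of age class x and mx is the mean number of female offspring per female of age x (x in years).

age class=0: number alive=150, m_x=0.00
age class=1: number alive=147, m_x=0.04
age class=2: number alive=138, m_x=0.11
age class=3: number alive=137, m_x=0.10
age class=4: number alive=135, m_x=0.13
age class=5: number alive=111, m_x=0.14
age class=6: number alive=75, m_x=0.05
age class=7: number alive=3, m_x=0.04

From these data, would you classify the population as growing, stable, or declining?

lx = nx/n0 = nx/150: 1, 0.98, 0.92, 0.91333…, 0.9, 0.74, 0.5, 0.02
R0 = Σ lx·mx = 0 + 0.0392 + 0.1012 + 0.091333… + 0.117 + 0.1036 + 0.025 + 0.0008 = 0.478133…
R0 < 1, so the population is declining.

declining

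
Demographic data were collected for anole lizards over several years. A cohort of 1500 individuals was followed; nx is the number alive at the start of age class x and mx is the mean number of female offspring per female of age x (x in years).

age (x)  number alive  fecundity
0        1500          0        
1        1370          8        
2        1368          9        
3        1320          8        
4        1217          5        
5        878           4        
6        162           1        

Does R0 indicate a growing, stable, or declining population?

growing

lx = nx/n0 = nx/1500: 1, 0.91333…, 0.912, 0.88, 0.81133…, 0.58533…, 0.108
R0 = Σ lx·mx = 0 + 7.306667… + 8.208 + 7.04 + 4.056667… + 2.341333… + 0.108 = 29.060667…
R0 > 1, so the population is growing.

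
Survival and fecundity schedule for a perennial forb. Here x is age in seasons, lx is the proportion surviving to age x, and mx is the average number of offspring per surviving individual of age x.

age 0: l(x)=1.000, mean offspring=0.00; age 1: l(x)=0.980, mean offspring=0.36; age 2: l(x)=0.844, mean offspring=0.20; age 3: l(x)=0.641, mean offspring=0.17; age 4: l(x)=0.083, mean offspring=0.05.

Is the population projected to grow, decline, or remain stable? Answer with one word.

declining

R0 = Σ lx·mx = 0 + 0.3528 + 0.1688 + 0.10897 + 0.00415 = 0.63472
R0 < 1, so the population is declining.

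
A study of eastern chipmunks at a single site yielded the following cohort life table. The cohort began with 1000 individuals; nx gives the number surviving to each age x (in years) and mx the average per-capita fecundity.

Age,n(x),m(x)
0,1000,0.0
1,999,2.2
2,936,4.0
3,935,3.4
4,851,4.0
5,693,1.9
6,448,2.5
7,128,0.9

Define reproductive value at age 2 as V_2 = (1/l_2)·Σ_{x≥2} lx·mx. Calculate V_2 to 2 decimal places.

13.76

lx = nx/n0 = nx/1000: 1, 0.999, 0.936, 0.935, 0.851, 0.693, 0.448, 0.128
lx·mx for x ≥ 2: 3.744, 3.179, 3.404, 1.3167, 1.12, 0.1152 → sum = 12.8789
V_2 = 12.8789 / l_2 = 12.8789 / 0.936 = 13.759509… → 13.76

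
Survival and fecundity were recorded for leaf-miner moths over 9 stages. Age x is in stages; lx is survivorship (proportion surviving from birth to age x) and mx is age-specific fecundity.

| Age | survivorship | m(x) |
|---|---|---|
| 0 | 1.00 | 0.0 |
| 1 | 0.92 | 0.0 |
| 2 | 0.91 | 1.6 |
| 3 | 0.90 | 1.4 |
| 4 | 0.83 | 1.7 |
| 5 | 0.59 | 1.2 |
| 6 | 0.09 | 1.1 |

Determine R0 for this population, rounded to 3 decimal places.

lx·mx by age: 0, 0, 1.456, 1.26, 1.411, 0.708, 0.099
R0 = Σ lx·mx = 4.934 → 4.934

4.934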